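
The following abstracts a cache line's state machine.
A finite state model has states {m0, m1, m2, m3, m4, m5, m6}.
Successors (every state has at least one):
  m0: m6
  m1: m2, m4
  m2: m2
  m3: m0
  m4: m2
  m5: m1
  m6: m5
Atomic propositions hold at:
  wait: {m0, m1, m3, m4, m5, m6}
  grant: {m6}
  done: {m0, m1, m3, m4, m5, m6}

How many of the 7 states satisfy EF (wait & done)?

Sat(wait & done) = {m0, m1, m3, m4, m5, m6}
EF (wait & done): least fixpoint, start Z0 = {m0, m1, m3, m4, m5, m6}, add states with some successor in Z. Already a fixed point.
Sat(EF (wait & done)) = {m0, m1, m3, m4, m5, m6}
|Sat(EF (wait & done))| = |{m0, m1, m3, m4, m5, m6}| = 6.

6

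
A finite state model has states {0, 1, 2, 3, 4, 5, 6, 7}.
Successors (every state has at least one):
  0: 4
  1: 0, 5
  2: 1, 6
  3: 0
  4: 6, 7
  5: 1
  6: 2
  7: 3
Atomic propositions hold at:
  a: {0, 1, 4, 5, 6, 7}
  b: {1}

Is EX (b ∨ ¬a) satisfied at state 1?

No

Sat(¬a) = {2, 3}
Sat(b ∨ ¬a) = {1, 2, 3}
Sat(EX (b ∨ ¬a)) = {s : some successor in {1, 2, 3}} = {2, 5, 6, 7}
1 ∉ Sat(EX (b ∨ ¬a)) = {2, 5, 6, 7}, so the formula does not hold at 1.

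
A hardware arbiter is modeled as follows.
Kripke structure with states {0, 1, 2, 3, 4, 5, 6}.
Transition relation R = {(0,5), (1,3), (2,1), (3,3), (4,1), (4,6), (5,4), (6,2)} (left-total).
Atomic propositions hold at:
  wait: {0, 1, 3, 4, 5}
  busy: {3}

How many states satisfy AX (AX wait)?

5

Sat(AX wait) = {s : every successor in {0, 1, 3, 4, 5}} = {0, 1, 2, 3, 5}
Sat(AX (AX wait)) = {s : every successor in {0, 1, 2, 3, 5}} = {0, 1, 2, 3, 6}
|Sat(AX (AX wait))| = |{0, 1, 2, 3, 6}| = 5.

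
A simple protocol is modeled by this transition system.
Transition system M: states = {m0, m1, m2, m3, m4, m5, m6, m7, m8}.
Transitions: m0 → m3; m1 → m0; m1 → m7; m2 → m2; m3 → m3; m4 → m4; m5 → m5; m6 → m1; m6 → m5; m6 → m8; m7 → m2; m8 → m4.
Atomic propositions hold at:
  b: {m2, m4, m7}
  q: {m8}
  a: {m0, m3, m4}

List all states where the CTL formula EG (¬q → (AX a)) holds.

Sat(¬q) = {m0, m1, m2, m3, m4, m5, m6, m7}
Sat(AX a) = {s : every successor in {m0, m3, m4}} = {m0, m3, m4, m8}
Sat(¬q → (AX a)) = {m0, m3, m4, m8}
EG (¬q → (AX a)): greatest fixpoint, start Z0 = {m0, m3, m4, m8}, keep only states in Sat with some successor in Z. Already a fixed point.
Sat(EG (¬q → (AX a))) = {m0, m3, m4, m8}

{m0, m3, m4, m8}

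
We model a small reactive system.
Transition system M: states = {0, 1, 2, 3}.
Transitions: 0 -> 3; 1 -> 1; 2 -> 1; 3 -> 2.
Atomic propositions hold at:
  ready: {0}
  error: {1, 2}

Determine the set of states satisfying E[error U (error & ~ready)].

Sat(~ready) = {1, 2, 3}
Sat(error & ~ready) = {1, 2}
E[error U (error & ~ready)]: least fixpoint, start Z0 = Sat((error & ~ready)) = {1, 2}, add states in Sat(error) with some successor in Z. Already a fixed point.
Sat(E[error U (error & ~ready)]) = {1, 2}

{1, 2}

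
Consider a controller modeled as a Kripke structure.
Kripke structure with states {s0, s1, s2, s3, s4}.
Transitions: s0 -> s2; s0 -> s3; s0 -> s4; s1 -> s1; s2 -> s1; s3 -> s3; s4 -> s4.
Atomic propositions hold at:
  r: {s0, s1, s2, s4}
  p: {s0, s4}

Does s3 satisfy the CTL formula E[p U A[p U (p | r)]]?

No

Sat(p | r) = {s0, s1, s2, s4}
A[p U (p | r)]: least fixpoint, start Z0 = Sat((p | r)) = {s0, s1, s2, s4}, add states in Sat(p) with every successor in Z. Already a fixed point.
Sat(A[p U (p | r)]) = {s0, s1, s2, s4}
E[p U A[p U (p | r)]]: least fixpoint, start Z0 = Sat(A[p U (p | r)]) = {s0, s1, s2, s4}, add states in Sat(p) with some successor in Z. Already a fixed point.
Sat(E[p U A[p U (p | r)]]) = {s0, s1, s2, s4}
s3 ∉ Sat(E[p U A[p U (p | r)]]) = {s0, s1, s2, s4}, so the formula does not hold at s3.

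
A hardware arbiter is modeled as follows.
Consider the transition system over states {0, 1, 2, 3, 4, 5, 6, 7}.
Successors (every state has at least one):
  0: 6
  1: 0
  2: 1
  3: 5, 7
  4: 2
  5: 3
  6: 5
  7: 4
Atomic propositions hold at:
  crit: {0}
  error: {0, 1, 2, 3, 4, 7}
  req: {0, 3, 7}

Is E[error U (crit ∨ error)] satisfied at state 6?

No

Sat(crit ∨ error) = {0, 1, 2, 3, 4, 7}
E[error U (crit ∨ error)]: least fixpoint, start Z0 = Sat((crit ∨ error)) = {0, 1, 2, 3, 4, 7}, add states in Sat(error) with some successor in Z. Already a fixed point.
Sat(E[error U (crit ∨ error)]) = {0, 1, 2, 3, 4, 7}
6 ∉ Sat(E[error U (crit ∨ error)]) = {0, 1, 2, 3, 4, 7}, so the formula does not hold at 6.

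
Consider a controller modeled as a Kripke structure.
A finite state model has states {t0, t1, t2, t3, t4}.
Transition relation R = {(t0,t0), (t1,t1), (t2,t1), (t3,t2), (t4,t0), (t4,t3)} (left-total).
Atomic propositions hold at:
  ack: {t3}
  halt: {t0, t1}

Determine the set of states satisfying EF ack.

{t3, t4}

EF ack: least fixpoint, start Z0 = {t3}, add states with some successor in Z. Z1 = {t3, t4}; fixed.
Sat(EF ack) = {t3, t4}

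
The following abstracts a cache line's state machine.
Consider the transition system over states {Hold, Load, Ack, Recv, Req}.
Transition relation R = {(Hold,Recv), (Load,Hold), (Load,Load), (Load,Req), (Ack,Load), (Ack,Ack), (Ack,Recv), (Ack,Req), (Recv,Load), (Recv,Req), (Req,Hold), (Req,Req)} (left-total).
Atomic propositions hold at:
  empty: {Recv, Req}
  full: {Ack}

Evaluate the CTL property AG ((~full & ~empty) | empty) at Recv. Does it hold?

Sat(~full) = {Hold, Load, Recv, Req}
Sat(~empty) = {Hold, Load, Ack}
Sat(~full & ~empty) = {Hold, Load}
Sat((~full & ~empty) | empty) = {Hold, Load, Recv, Req}
AG ((~full & ~empty) | empty): greatest fixpoint, start Z0 = {Hold, Load, Recv, Req}, keep only states in Sat with every successor in Z. Already a fixed point.
Sat(AG ((~full & ~empty) | empty)) = {Hold, Load, Recv, Req}
Recv ∈ Sat(AG ((~full & ~empty) | empty)) = {Hold, Load, Recv, Req}, so the formula holds at Recv.

Yes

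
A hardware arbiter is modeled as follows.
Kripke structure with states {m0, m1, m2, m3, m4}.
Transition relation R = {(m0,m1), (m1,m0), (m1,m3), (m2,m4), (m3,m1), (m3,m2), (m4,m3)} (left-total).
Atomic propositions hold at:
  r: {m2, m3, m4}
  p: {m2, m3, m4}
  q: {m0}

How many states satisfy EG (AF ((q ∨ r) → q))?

2

Sat(q ∨ r) = {m0, m2, m3, m4}
Sat((q ∨ r) → q) = {m0, m1}
AF ((q ∨ r) → q): least fixpoint, start Z0 = {m0, m1}, add states with every successor in Z. Already a fixed point.
Sat(AF ((q ∨ r) → q)) = {m0, m1}
EG (AF ((q ∨ r) → q)): greatest fixpoint, start Z0 = {m0, m1}, keep only states in Sat with some successor in Z. Already a fixed point.
Sat(EG (AF ((q ∨ r) → q))) = {m0, m1}
|Sat(EG (AF ((q ∨ r) → q)))| = |{m0, m1}| = 2.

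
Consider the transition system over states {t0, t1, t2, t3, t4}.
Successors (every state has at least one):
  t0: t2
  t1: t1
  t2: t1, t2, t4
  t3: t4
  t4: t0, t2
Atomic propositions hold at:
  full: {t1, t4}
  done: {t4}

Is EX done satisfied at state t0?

No

Sat(EX done) = {s : some successor in {t4}} = {t2, t3}
t0 ∉ Sat(EX done) = {t2, t3}, so the formula does not hold at t0.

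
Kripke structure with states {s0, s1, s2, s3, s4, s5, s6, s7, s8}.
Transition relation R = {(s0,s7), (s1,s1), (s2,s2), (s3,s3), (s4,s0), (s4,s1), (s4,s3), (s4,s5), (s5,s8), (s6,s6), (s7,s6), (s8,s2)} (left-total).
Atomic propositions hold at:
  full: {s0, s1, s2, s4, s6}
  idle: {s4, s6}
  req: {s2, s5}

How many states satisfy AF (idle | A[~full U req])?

7

Sat(~full) = {s3, s5, s7, s8}
A[~full U req]: least fixpoint, start Z0 = Sat(req) = {s2, s5}, add states in Sat(~full) with every successor in Z. Z1 = {s2, s5, s8}; fixed.
Sat(A[~full U req]) = {s2, s5, s8}
Sat(idle | A[~full U req]) = {s2, s4, s5, s6, s8}
AF (idle | A[~full U req]): least fixpoint, start Z0 = {s2, s4, s5, s6, s8}, add states with every successor in Z. Z1 = {s2, s4, s5, s6, s7, s8}; Z2 = {s0, s2, s4, s5, s6, s7, s8}; fixed.
Sat(AF (idle | A[~full U req])) = {s0, s2, s4, s5, s6, s7, s8}
|Sat(AF (idle | A[~full U req]))| = |{s0, s2, s4, s5, s6, s7, s8}| = 7.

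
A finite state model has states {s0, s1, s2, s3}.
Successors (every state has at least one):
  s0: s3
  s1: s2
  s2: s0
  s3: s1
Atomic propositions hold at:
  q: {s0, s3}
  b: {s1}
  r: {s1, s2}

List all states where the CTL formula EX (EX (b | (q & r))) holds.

Sat(q & r) = ∅
Sat(b | (q & r)) = {s1}
Sat(EX (b | (q & r))) = {s : some successor in {s1}} = {s3}
Sat(EX (EX (b | (q & r)))) = {s : some successor in {s3}} = {s0}

{s0}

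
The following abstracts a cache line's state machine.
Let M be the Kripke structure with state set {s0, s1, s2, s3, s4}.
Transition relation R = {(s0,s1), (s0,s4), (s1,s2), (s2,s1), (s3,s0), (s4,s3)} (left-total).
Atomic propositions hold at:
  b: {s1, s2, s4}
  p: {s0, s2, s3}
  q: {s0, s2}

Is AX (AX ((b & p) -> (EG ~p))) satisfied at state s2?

No

Sat(b & p) = {s2}
Sat(~p) = {s1, s4}
EG ~p: greatest fixpoint, start Z0 = {s1, s4}, keep only states in Sat with some successor in Z. Z1 = ∅; fixed.
Sat(EG ~p) = ∅
Sat((b & p) -> (EG ~p)) = {s0, s1, s3, s4}
Sat(AX ((b & p) -> (EG ~p))) = {s : every successor in {s0, s1, s3, s4}} = {s0, s2, s3, s4}
Sat(AX (AX ((b & p) -> (EG ~p)))) = {s : every successor in {s0, s2, s3, s4}} = {s1, s3, s4}
s2 ∉ Sat(AX (AX ((b & p) -> (EG ~p)))) = {s1, s3, s4}, so the formula does not hold at s2.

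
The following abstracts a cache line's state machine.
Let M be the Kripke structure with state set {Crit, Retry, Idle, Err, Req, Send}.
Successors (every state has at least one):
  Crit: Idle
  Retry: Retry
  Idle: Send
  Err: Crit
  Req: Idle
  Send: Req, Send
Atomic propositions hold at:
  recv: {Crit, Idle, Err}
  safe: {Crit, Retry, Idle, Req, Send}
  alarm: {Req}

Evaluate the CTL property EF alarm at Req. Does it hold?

EF alarm: least fixpoint, start Z0 = {Req}, add states with some successor in Z. Z1 = {Req, Send}; Z2 = {Idle, Req, Send}; Z3 = {Crit, Idle, Req, Send}; Z4 = {Crit, Idle, Err, Req, Send}; fixed.
Sat(EF alarm) = {Crit, Idle, Err, Req, Send}
Req ∈ Sat(EF alarm) = {Crit, Idle, Err, Req, Send}, so the formula holds at Req.

Yes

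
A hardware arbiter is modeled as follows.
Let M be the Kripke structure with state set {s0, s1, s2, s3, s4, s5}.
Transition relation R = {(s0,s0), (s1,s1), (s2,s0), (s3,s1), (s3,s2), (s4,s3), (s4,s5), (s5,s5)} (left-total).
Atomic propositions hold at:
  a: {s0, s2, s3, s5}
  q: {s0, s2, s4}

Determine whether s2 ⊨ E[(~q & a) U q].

Sat(~q) = {s1, s3, s5}
Sat(~q & a) = {s3, s5}
E[(~q & a) U q]: least fixpoint, start Z0 = Sat(q) = {s0, s2, s4}, add states in Sat(~q & a) with some successor in Z. Z1 = {s0, s2, s3, s4}; fixed.
Sat(E[(~q & a) U q]) = {s0, s2, s3, s4}
s2 ∈ Sat(E[(~q & a) U q]) = {s0, s2, s3, s4}, so the formula holds at s2.

Yes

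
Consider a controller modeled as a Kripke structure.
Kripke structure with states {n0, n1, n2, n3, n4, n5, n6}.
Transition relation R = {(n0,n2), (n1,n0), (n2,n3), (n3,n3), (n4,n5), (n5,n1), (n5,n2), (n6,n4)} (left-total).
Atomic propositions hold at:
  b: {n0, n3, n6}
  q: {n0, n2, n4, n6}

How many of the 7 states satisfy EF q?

EF q: least fixpoint, start Z0 = {n0, n2, n4, n6}, add states with some successor in Z. Z1 = {n0, n1, n2, n4, n5, n6}; fixed.
Sat(EF q) = {n0, n1, n2, n4, n5, n6}
|Sat(EF q)| = |{n0, n1, n2, n4, n5, n6}| = 6.

6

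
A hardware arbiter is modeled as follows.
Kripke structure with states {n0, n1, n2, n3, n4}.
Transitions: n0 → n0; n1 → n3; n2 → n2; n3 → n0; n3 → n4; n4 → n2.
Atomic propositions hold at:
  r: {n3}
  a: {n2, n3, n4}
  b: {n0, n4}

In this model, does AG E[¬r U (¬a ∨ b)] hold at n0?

Yes

Sat(¬r) = {n0, n1, n2, n4}
Sat(¬a) = {n0, n1}
Sat(¬a ∨ b) = {n0, n1, n4}
E[¬r U (¬a ∨ b)]: least fixpoint, start Z0 = Sat((¬a ∨ b)) = {n0, n1, n4}, add states in Sat(¬r) with some successor in Z. Already a fixed point.
Sat(E[¬r U (¬a ∨ b)]) = {n0, n1, n4}
AG E[¬r U (¬a ∨ b)]: greatest fixpoint, start Z0 = {n0, n1, n4}, keep only states in Sat with every successor in Z. Z1 = {n0}; fixed.
Sat(AG E[¬r U (¬a ∨ b)]) = {n0}
n0 ∈ Sat(AG E[¬r U (¬a ∨ b)]) = {n0}, so the formula holds at n0.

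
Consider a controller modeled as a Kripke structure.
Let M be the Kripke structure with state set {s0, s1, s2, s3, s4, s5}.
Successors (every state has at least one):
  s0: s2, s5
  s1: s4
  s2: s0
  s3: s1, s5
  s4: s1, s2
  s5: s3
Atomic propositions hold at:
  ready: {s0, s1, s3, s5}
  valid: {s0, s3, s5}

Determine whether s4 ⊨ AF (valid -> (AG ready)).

AG ready: greatest fixpoint, start Z0 = {s0, s1, s3, s5}, keep only states in Sat with every successor in Z. Z1 = {s3, s5}; Z2 = {s5}; Z3 = ∅; fixed.
Sat(AG ready) = ∅
Sat(valid -> (AG ready)) = {s1, s2, s4}
AF (valid -> (AG ready)): least fixpoint, start Z0 = {s1, s2, s4}, add states with every successor in Z. Already a fixed point.
Sat(AF (valid -> (AG ready))) = {s1, s2, s4}
s4 ∈ Sat(AF (valid -> (AG ready))) = {s1, s2, s4}, so the formula holds at s4.

Yes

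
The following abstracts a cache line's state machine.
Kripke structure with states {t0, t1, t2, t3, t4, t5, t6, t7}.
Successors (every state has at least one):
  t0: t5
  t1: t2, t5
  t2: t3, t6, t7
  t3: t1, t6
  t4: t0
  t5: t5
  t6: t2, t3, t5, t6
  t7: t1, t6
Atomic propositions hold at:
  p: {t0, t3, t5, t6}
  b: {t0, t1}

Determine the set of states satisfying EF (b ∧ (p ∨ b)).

Sat(p ∨ b) = {t0, t1, t3, t5, t6}
Sat(b ∧ (p ∨ b)) = {t0, t1}
EF (b ∧ (p ∨ b)): least fixpoint, start Z0 = {t0, t1}, add states with some successor in Z. Z1 = {t0, t1, t3, t4, t7}; Z2 = {t0, t1, t2, t3, t4, t6, t7}; fixed.
Sat(EF (b ∧ (p ∨ b))) = {t0, t1, t2, t3, t4, t6, t7}

{t0, t1, t2, t3, t4, t6, t7}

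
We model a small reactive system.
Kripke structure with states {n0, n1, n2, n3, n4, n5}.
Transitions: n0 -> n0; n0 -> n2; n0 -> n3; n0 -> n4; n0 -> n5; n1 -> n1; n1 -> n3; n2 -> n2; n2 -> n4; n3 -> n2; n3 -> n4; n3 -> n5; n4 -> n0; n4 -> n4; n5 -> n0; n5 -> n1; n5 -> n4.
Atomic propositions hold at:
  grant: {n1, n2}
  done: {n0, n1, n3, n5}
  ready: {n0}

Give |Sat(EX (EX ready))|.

Sat(EX ready) = {s : some successor in {n0}} = {n0, n4, n5}
Sat(EX (EX ready)) = {s : some successor in {n0, n4, n5}} = {n0, n2, n3, n4, n5}
|Sat(EX (EX ready))| = |{n0, n2, n3, n4, n5}| = 5.

5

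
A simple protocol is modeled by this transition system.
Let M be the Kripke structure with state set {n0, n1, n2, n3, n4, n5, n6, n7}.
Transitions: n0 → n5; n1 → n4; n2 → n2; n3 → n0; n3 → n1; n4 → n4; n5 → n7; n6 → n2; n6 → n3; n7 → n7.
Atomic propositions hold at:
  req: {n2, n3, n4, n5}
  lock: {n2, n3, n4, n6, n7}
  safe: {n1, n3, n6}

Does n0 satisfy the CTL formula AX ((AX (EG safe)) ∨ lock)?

EG safe: greatest fixpoint, start Z0 = {n1, n3, n6}, keep only states in Sat with some successor in Z. Z1 = {n3, n6}; Z2 = {n6}; Z3 = ∅; fixed.
Sat(EG safe) = ∅
Sat(AX (EG safe)) = {s : every successor in ∅} = ∅
Sat((AX (EG safe)) ∨ lock) = {n2, n3, n4, n6, n7}
Sat(AX ((AX (EG safe)) ∨ lock)) = {s : every successor in {n2, n3, n4, n6, n7}} = {n1, n2, n4, n5, n6, n7}
n0 ∉ Sat(AX ((AX (EG safe)) ∨ lock)) = {n1, n2, n4, n5, n6, n7}, so the formula does not hold at n0.

No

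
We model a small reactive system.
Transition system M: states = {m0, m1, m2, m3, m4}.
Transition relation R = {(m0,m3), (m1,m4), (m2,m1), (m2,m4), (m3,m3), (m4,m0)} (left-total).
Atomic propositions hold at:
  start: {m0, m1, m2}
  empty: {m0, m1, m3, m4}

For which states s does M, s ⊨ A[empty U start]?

A[empty U start]: least fixpoint, start Z0 = Sat(start) = {m0, m1, m2}, add states in Sat(empty) with every successor in Z. Z1 = {m0, m1, m2, m4}; fixed.
Sat(A[empty U start]) = {m0, m1, m2, m4}

{m0, m1, m2, m4}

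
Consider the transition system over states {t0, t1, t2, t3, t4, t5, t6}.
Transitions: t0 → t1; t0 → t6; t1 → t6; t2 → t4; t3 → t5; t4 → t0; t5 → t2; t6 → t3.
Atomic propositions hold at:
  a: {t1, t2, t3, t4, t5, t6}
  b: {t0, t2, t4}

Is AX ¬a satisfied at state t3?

Sat(¬a) = {t0}
Sat(AX ¬a) = {s : every successor in {t0}} = {t4}
t3 ∉ Sat(AX ¬a) = {t4}, so the formula does not hold at t3.

No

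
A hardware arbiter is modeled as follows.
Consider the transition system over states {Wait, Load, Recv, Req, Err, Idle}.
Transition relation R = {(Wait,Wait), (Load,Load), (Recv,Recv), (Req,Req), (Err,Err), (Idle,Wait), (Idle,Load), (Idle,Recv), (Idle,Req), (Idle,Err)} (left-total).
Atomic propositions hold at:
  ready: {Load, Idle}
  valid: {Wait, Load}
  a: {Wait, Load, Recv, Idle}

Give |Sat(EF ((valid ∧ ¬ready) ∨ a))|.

Sat(¬ready) = {Wait, Recv, Req, Err}
Sat(valid ∧ ¬ready) = {Wait}
Sat((valid ∧ ¬ready) ∨ a) = {Wait, Load, Recv, Idle}
EF ((valid ∧ ¬ready) ∨ a): least fixpoint, start Z0 = {Wait, Load, Recv, Idle}, add states with some successor in Z. Already a fixed point.
Sat(EF ((valid ∧ ¬ready) ∨ a)) = {Wait, Load, Recv, Idle}
|Sat(EF ((valid ∧ ¬ready) ∨ a))| = |{Wait, Load, Recv, Idle}| = 4.

4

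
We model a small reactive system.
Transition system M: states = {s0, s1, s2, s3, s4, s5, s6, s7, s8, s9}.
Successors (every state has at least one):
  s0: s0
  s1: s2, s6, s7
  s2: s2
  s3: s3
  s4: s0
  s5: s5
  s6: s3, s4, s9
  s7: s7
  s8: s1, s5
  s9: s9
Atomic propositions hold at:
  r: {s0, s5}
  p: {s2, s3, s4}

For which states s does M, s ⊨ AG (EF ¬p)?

Sat(¬p) = {s0, s1, s5, s6, s7, s8, s9}
EF ¬p: least fixpoint, start Z0 = {s0, s1, s5, s6, s7, s8, s9}, add states with some successor in Z. Z1 = {s0, s1, s4, s5, s6, s7, s8, s9}; fixed.
Sat(EF ¬p) = {s0, s1, s4, s5, s6, s7, s8, s9}
AG (EF ¬p): greatest fixpoint, start Z0 = {s0, s1, s4, s5, s6, s7, s8, s9}, keep only states in Sat with every successor in Z. Z1 = {s0, s4, s5, s7, s8, s9}; Z2 = {s0, s4, s5, s7, s9}; fixed.
Sat(AG (EF ¬p)) = {s0, s4, s5, s7, s9}

{s0, s4, s5, s7, s9}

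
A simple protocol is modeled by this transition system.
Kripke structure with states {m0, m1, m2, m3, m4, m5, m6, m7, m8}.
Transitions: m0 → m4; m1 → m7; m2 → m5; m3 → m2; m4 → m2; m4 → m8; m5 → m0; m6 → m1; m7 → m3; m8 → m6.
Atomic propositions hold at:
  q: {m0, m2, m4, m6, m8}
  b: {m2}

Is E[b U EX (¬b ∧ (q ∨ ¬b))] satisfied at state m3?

No

Sat(¬b) = {m0, m1, m3, m4, m5, m6, m7, m8}
Sat(q ∨ ¬b) = {m0, m1, m2, m3, m4, m5, m6, m7, m8}
Sat(¬b ∧ (q ∨ ¬b)) = {m0, m1, m3, m4, m5, m6, m7, m8}
Sat(EX (¬b ∧ (q ∨ ¬b))) = {s : some successor in {m0, m1, m3, m4, m5, m6, m7, m8}} = {m0, m1, m2, m4, m5, m6, m7, m8}
E[b U EX (¬b ∧ (q ∨ ¬b))]: least fixpoint, start Z0 = Sat(EX (¬b ∧ (q ∨ ¬b))) = {m0, m1, m2, m4, m5, m6, m7, m8}, add states in Sat(b) with some successor in Z. Already a fixed point.
Sat(E[b U EX (¬b ∧ (q ∨ ¬b))]) = {m0, m1, m2, m4, m5, m6, m7, m8}
m3 ∉ Sat(E[b U EX (¬b ∧ (q ∨ ¬b))]) = {m0, m1, m2, m4, m5, m6, m7, m8}, so the formula does not hold at m3.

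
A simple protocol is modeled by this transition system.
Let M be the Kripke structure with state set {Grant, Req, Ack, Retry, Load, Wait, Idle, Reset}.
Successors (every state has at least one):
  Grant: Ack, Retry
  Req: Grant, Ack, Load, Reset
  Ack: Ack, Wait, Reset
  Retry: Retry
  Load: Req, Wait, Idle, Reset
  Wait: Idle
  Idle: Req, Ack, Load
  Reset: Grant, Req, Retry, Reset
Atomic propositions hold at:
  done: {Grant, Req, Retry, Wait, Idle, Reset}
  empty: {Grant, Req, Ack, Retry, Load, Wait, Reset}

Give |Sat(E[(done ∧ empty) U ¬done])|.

5

Sat(done ∧ empty) = {Grant, Req, Retry, Wait, Reset}
Sat(¬done) = {Ack, Load}
E[(done ∧ empty) U ¬done]: least fixpoint, start Z0 = Sat(¬done) = {Ack, Load}, add states in Sat(done ∧ empty) with some successor in Z. Z1 = {Grant, Req, Ack, Load}; Z2 = {Grant, Req, Ack, Load, Reset}; fixed.
Sat(E[(done ∧ empty) U ¬done]) = {Grant, Req, Ack, Load, Reset}
|Sat(E[(done ∧ empty) U ¬done])| = |{Grant, Req, Ack, Load, Reset}| = 5.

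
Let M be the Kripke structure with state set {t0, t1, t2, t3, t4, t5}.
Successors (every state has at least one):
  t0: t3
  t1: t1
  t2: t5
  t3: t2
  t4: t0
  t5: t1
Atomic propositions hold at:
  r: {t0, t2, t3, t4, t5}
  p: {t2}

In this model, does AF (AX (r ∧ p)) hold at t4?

Sat(r ∧ p) = {t2}
Sat(AX (r ∧ p)) = {s : every successor in {t2}} = {t3}
AF (AX (r ∧ p)): least fixpoint, start Z0 = {t3}, add states with every successor in Z. Z1 = {t0, t3}; Z2 = {t0, t3, t4}; fixed.
Sat(AF (AX (r ∧ p))) = {t0, t3, t4}
t4 ∈ Sat(AF (AX (r ∧ p))) = {t0, t3, t4}, so the formula holds at t4.

Yes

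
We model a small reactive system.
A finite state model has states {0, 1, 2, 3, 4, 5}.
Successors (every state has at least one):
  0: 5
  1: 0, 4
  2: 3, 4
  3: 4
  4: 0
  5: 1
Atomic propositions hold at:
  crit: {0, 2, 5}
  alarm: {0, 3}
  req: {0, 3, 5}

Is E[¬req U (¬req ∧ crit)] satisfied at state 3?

Sat(¬req) = {1, 2, 4}
Sat(¬req ∧ crit) = {2}
E[¬req U (¬req ∧ crit)]: least fixpoint, start Z0 = Sat((¬req ∧ crit)) = {2}, add states in Sat(¬req) with some successor in Z. Already a fixed point.
Sat(E[¬req U (¬req ∧ crit)]) = {2}
3 ∉ Sat(E[¬req U (¬req ∧ crit)]) = {2}, so the formula does not hold at 3.

No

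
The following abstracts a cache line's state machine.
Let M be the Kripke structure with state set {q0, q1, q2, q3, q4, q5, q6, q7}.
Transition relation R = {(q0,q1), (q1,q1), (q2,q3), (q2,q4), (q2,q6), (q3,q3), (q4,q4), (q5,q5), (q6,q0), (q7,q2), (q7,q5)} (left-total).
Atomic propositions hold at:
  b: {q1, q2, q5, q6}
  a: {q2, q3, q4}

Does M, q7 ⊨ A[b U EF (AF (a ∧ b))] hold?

Sat(a ∧ b) = {q2}
AF (a ∧ b): least fixpoint, start Z0 = {q2}, add states with every successor in Z. Already a fixed point.
Sat(AF (a ∧ b)) = {q2}
EF (AF (a ∧ b)): least fixpoint, start Z0 = {q2}, add states with some successor in Z. Z1 = {q2, q7}; fixed.
Sat(EF (AF (a ∧ b))) = {q2, q7}
A[b U EF (AF (a ∧ b))]: least fixpoint, start Z0 = Sat(EF (AF (a ∧ b))) = {q2, q7}, add states in Sat(b) with every successor in Z. Already a fixed point.
Sat(A[b U EF (AF (a ∧ b))]) = {q2, q7}
q7 ∈ Sat(A[b U EF (AF (a ∧ b))]) = {q2, q7}, so the formula holds at q7.

Yes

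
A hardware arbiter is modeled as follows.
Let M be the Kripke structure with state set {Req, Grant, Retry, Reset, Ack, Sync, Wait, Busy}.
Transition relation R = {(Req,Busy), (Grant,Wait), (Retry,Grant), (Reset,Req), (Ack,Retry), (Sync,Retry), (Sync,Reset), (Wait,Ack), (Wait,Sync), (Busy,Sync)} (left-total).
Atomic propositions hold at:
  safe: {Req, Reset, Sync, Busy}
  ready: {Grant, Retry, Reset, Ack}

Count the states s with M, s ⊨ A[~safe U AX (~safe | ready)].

Sat(~safe) = {Grant, Retry, Ack, Wait}
Sat(~safe | ready) = {Grant, Retry, Reset, Ack, Wait}
Sat(AX (~safe | ready)) = {s : every successor in {Grant, Retry, Reset, Ack, Wait}} = {Grant, Retry, Ack, Sync}
A[~safe U AX (~safe | ready)]: least fixpoint, start Z0 = Sat(AX (~safe | ready)) = {Grant, Retry, Ack, Sync}, add states in Sat(~safe) with every successor in Z. Z1 = {Grant, Retry, Ack, Sync, Wait}; fixed.
Sat(A[~safe U AX (~safe | ready)]) = {Grant, Retry, Ack, Sync, Wait}
|Sat(A[~safe U AX (~safe | ready)])| = |{Grant, Retry, Ack, Sync, Wait}| = 5.

5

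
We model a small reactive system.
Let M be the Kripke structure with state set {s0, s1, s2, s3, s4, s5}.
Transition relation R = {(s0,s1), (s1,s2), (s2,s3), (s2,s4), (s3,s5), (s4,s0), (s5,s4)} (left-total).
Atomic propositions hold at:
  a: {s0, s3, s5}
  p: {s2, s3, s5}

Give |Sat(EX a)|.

Sat(EX a) = {s : some successor in {s0, s3, s5}} = {s2, s3, s4}
|Sat(EX a)| = |{s2, s3, s4}| = 3.

3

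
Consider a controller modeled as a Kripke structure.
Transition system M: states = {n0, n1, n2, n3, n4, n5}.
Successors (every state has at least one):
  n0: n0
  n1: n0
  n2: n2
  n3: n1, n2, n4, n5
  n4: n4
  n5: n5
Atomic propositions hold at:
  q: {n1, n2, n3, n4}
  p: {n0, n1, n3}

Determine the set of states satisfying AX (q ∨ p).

Sat(q ∨ p) = {n0, n1, n2, n3, n4}
Sat(AX (q ∨ p)) = {s : every successor in {n0, n1, n2, n3, n4}} = {n0, n1, n2, n4}

{n0, n1, n2, n4}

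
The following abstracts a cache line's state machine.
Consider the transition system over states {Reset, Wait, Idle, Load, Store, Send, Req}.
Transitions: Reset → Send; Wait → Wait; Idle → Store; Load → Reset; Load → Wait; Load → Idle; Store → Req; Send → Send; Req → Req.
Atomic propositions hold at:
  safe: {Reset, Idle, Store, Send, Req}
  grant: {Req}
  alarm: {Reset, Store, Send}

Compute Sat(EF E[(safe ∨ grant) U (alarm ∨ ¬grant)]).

{Reset, Wait, Idle, Load, Store, Send}

Sat(safe ∨ grant) = {Reset, Idle, Store, Send, Req}
Sat(¬grant) = {Reset, Wait, Idle, Load, Store, Send}
Sat(alarm ∨ ¬grant) = {Reset, Wait, Idle, Load, Store, Send}
E[(safe ∨ grant) U (alarm ∨ ¬grant)]: least fixpoint, start Z0 = Sat((alarm ∨ ¬grant)) = {Reset, Wait, Idle, Load, Store, Send}, add states in Sat(safe ∨ grant) with some successor in Z. Already a fixed point.
Sat(E[(safe ∨ grant) U (alarm ∨ ¬grant)]) = {Reset, Wait, Idle, Load, Store, Send}
EF E[(safe ∨ grant) U (alarm ∨ ¬grant)]: least fixpoint, start Z0 = {Reset, Wait, Idle, Load, Store, Send}, add states with some successor in Z. Already a fixed point.
Sat(EF E[(safe ∨ grant) U (alarm ∨ ¬grant)]) = {Reset, Wait, Idle, Load, Store, Send}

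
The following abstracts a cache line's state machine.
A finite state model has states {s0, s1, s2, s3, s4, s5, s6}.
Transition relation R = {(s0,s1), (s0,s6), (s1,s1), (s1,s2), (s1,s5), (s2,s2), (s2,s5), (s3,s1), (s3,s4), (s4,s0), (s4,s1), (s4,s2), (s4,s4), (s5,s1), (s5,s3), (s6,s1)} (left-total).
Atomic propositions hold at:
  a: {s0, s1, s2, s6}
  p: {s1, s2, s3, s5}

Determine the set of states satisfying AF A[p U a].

A[p U a]: least fixpoint, start Z0 = Sat(a) = {s0, s1, s2, s6}, add states in Sat(p) with every successor in Z. Already a fixed point.
Sat(A[p U a]) = {s0, s1, s2, s6}
AF A[p U a]: least fixpoint, start Z0 = {s0, s1, s2, s6}, add states with every successor in Z. Already a fixed point.
Sat(AF A[p U a]) = {s0, s1, s2, s6}

{s0, s1, s2, s6}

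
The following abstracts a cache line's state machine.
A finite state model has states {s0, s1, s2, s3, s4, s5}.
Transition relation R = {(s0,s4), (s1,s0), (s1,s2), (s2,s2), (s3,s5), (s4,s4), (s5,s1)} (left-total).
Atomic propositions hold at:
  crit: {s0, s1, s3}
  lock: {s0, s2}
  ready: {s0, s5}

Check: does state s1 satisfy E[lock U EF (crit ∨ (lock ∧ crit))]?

Sat(lock ∧ crit) = {s0}
Sat(crit ∨ (lock ∧ crit)) = {s0, s1, s3}
EF (crit ∨ (lock ∧ crit)): least fixpoint, start Z0 = {s0, s1, s3}, add states with some successor in Z. Z1 = {s0, s1, s3, s5}; fixed.
Sat(EF (crit ∨ (lock ∧ crit))) = {s0, s1, s3, s5}
E[lock U EF (crit ∨ (lock ∧ crit))]: least fixpoint, start Z0 = Sat(EF (crit ∨ (lock ∧ crit))) = {s0, s1, s3, s5}, add states in Sat(lock) with some successor in Z. Already a fixed point.
Sat(E[lock U EF (crit ∨ (lock ∧ crit))]) = {s0, s1, s3, s5}
s1 ∈ Sat(E[lock U EF (crit ∨ (lock ∧ crit))]) = {s0, s1, s3, s5}, so the formula holds at s1.

Yes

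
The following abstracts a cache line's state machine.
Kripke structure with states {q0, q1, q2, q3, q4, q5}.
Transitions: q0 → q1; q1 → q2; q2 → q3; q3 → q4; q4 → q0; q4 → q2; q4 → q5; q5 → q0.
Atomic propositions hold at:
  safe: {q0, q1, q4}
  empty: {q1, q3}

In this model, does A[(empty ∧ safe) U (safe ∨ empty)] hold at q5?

No

Sat(empty ∧ safe) = {q1}
Sat(safe ∨ empty) = {q0, q1, q3, q4}
A[(empty ∧ safe) U (safe ∨ empty)]: least fixpoint, start Z0 = Sat((safe ∨ empty)) = {q0, q1, q3, q4}, add states in Sat(empty ∧ safe) with every successor in Z. Already a fixed point.
Sat(A[(empty ∧ safe) U (safe ∨ empty)]) = {q0, q1, q3, q4}
q5 ∉ Sat(A[(empty ∧ safe) U (safe ∨ empty)]) = {q0, q1, q3, q4}, so the formula does not hold at q5.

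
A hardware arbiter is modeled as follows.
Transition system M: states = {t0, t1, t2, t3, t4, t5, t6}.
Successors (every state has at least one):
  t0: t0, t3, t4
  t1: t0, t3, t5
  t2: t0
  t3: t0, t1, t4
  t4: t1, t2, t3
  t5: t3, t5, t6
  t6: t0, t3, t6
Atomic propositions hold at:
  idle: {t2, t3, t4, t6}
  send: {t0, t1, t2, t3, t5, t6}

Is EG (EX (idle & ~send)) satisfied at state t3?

Yes

Sat(~send) = {t4}
Sat(idle & ~send) = {t4}
Sat(EX (idle & ~send)) = {s : some successor in {t4}} = {t0, t3}
EG (EX (idle & ~send)): greatest fixpoint, start Z0 = {t0, t3}, keep only states in Sat with some successor in Z. Already a fixed point.
Sat(EG (EX (idle & ~send))) = {t0, t3}
t3 ∈ Sat(EG (EX (idle & ~send))) = {t0, t3}, so the formula holds at t3.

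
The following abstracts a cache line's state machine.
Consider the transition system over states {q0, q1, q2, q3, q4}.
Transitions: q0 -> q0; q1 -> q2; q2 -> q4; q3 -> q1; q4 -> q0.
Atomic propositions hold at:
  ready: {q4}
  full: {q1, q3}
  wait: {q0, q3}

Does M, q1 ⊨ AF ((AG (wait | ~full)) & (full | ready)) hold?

Yes

Sat(~full) = {q0, q2, q4}
Sat(wait | ~full) = {q0, q2, q3, q4}
AG (wait | ~full): greatest fixpoint, start Z0 = {q0, q2, q3, q4}, keep only states in Sat with every successor in Z. Z1 = {q0, q2, q4}; fixed.
Sat(AG (wait | ~full)) = {q0, q2, q4}
Sat(full | ready) = {q1, q3, q4}
Sat((AG (wait | ~full)) & (full | ready)) = {q4}
AF ((AG (wait | ~full)) & (full | ready)): least fixpoint, start Z0 = {q4}, add states with every successor in Z. Z1 = {q2, q4}; Z2 = {q1, q2, q4}; Z3 = {q1, q2, q3, q4}; fixed.
Sat(AF ((AG (wait | ~full)) & (full | ready))) = {q1, q2, q3, q4}
q1 ∈ Sat(AF ((AG (wait | ~full)) & (full | ready))) = {q1, q2, q3, q4}, so the formula holds at q1.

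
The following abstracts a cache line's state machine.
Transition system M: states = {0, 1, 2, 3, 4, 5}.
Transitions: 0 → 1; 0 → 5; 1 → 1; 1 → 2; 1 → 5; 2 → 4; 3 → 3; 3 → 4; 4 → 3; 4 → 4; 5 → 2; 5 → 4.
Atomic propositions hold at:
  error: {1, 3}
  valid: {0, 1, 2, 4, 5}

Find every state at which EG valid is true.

EG valid: greatest fixpoint, start Z0 = {0, 1, 2, 4, 5}, keep only states in Sat with some successor in Z. Already a fixed point.
Sat(EG valid) = {0, 1, 2, 4, 5}

{0, 1, 2, 4, 5}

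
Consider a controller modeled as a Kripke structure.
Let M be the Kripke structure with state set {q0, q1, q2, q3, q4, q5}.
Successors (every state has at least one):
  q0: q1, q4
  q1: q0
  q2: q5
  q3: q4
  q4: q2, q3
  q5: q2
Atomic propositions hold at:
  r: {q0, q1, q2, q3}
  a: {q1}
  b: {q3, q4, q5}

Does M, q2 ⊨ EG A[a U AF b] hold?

Yes

AF b: least fixpoint, start Z0 = {q3, q4, q5}, add states with every successor in Z. Z1 = {q2, q3, q4, q5}; fixed.
Sat(AF b) = {q2, q3, q4, q5}
A[a U AF b]: least fixpoint, start Z0 = Sat(AF b) = {q2, q3, q4, q5}, add states in Sat(a) with every successor in Z. Already a fixed point.
Sat(A[a U AF b]) = {q2, q3, q4, q5}
EG A[a U AF b]: greatest fixpoint, start Z0 = {q2, q3, q4, q5}, keep only states in Sat with some successor in Z. Already a fixed point.
Sat(EG A[a U AF b]) = {q2, q3, q4, q5}
q2 ∈ Sat(EG A[a U AF b]) = {q2, q3, q4, q5}, so the formula holds at q2.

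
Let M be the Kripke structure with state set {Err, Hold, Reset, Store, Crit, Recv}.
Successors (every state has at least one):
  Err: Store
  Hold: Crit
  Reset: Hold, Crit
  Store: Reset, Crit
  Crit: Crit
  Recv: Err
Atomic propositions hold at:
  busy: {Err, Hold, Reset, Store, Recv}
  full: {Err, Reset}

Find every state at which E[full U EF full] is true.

{Err, Reset, Store, Recv}

EF full: least fixpoint, start Z0 = {Err, Reset}, add states with some successor in Z. Z1 = {Err, Reset, Store, Recv}; fixed.
Sat(EF full) = {Err, Reset, Store, Recv}
E[full U EF full]: least fixpoint, start Z0 = Sat(EF full) = {Err, Reset, Store, Recv}, add states in Sat(full) with some successor in Z. Already a fixed point.
Sat(E[full U EF full]) = {Err, Reset, Store, Recv}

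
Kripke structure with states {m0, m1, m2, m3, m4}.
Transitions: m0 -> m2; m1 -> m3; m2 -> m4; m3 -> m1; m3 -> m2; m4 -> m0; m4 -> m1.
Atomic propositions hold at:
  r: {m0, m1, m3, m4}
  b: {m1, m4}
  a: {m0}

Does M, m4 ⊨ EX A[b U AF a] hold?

Yes

AF a: least fixpoint, start Z0 = {m0}, add states with every successor in Z. Already a fixed point.
Sat(AF a) = {m0}
A[b U AF a]: least fixpoint, start Z0 = Sat(AF a) = {m0}, add states in Sat(b) with every successor in Z. Already a fixed point.
Sat(A[b U AF a]) = {m0}
Sat(EX A[b U AF a]) = {s : some successor in {m0}} = {m4}
m4 ∈ Sat(EX A[b U AF a]) = {m4}, so the formula holds at m4.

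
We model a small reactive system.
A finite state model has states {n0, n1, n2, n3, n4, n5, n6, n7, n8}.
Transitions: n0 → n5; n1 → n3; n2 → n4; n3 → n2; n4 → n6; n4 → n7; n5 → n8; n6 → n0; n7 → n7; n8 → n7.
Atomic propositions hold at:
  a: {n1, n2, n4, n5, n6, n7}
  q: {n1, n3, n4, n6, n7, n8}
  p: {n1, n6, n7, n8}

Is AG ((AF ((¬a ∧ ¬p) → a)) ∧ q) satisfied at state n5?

Sat(¬a) = {n0, n3, n8}
Sat(¬p) = {n0, n2, n3, n4, n5}
Sat(¬a ∧ ¬p) = {n0, n3}
Sat((¬a ∧ ¬p) → a) = {n1, n2, n4, n5, n6, n7, n8}
AF ((¬a ∧ ¬p) → a): least fixpoint, start Z0 = {n1, n2, n4, n5, n6, n7, n8}, add states with every successor in Z. Z1 = {n0, n1, n2, n3, n4, n5, n6, n7, n8}; fixed.
Sat(AF ((¬a ∧ ¬p) → a)) = {n0, n1, n2, n3, n4, n5, n6, n7, n8}
Sat((AF ((¬a ∧ ¬p) → a)) ∧ q) = {n1, n3, n4, n6, n7, n8}
AG ((AF ((¬a ∧ ¬p) → a)) ∧ q): greatest fixpoint, start Z0 = {n1, n3, n4, n6, n7, n8}, keep only states in Sat with every successor in Z. Z1 = {n1, n4, n7, n8}; Z2 = {n7, n8}; fixed.
Sat(AG ((AF ((¬a ∧ ¬p) → a)) ∧ q)) = {n7, n8}
n5 ∉ Sat(AG ((AF ((¬a ∧ ¬p) → a)) ∧ q)) = {n7, n8}, so the formula does not hold at n5.

No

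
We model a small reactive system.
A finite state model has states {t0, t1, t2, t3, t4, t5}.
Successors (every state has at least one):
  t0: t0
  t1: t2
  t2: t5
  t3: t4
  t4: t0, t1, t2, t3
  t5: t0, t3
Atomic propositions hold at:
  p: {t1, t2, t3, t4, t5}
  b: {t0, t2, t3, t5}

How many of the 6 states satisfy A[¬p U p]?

5

Sat(¬p) = {t0}
A[¬p U p]: least fixpoint, start Z0 = Sat(p) = {t1, t2, t3, t4, t5}, add states in Sat(¬p) with every successor in Z. Already a fixed point.
Sat(A[¬p U p]) = {t1, t2, t3, t4, t5}
|Sat(A[¬p U p])| = |{t1, t2, t3, t4, t5}| = 5.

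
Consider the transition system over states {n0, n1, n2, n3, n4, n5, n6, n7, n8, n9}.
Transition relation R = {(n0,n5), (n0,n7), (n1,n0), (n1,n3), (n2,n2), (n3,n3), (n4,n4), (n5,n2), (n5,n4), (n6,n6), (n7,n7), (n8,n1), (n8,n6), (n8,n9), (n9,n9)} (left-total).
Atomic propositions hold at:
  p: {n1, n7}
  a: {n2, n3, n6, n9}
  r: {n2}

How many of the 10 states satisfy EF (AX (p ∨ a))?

Sat(p ∨ a) = {n1, n2, n3, n6, n7, n9}
Sat(AX (p ∨ a)) = {s : every successor in {n1, n2, n3, n6, n7, n9}} = {n2, n3, n6, n7, n8, n9}
EF (AX (p ∨ a)): least fixpoint, start Z0 = {n2, n3, n6, n7, n8, n9}, add states with some successor in Z. Z1 = {n0, n1, n2, n3, n5, n6, n7, n8, n9}; fixed.
Sat(EF (AX (p ∨ a))) = {n0, n1, n2, n3, n5, n6, n7, n8, n9}
|Sat(EF (AX (p ∨ a)))| = |{n0, n1, n2, n3, n5, n6, n7, n8, n9}| = 9.

9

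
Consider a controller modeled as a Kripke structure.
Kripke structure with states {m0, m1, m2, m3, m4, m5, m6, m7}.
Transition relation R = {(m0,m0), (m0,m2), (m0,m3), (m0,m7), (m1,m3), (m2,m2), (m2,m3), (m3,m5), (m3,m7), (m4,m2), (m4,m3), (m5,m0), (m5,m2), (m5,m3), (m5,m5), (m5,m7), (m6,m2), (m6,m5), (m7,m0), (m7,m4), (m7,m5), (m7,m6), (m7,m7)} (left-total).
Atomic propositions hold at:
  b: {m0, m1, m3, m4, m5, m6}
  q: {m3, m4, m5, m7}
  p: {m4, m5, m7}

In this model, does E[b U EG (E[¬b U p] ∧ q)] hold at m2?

Sat(¬b) = {m2, m7}
E[¬b U p]: least fixpoint, start Z0 = Sat(p) = {m4, m5, m7}, add states in Sat(¬b) with some successor in Z. Already a fixed point.
Sat(E[¬b U p]) = {m4, m5, m7}
Sat(E[¬b U p] ∧ q) = {m4, m5, m7}
EG (E[¬b U p] ∧ q): greatest fixpoint, start Z0 = {m4, m5, m7}, keep only states in Sat with some successor in Z. Z1 = {m5, m7}; fixed.
Sat(EG (E[¬b U p] ∧ q)) = {m5, m7}
E[b U EG (E[¬b U p] ∧ q)]: least fixpoint, start Z0 = Sat(EG (E[¬b U p] ∧ q)) = {m5, m7}, add states in Sat(b) with some successor in Z. Z1 = {m0, m3, m5, m6, m7}; Z2 = {m0, m1, m3, m4, m5, m6, m7}; fixed.
Sat(E[b U EG (E[¬b U p] ∧ q)]) = {m0, m1, m3, m4, m5, m6, m7}
m2 ∉ Sat(E[b U EG (E[¬b U p] ∧ q)]) = {m0, m1, m3, m4, m5, m6, m7}, so the formula does not hold at m2.

No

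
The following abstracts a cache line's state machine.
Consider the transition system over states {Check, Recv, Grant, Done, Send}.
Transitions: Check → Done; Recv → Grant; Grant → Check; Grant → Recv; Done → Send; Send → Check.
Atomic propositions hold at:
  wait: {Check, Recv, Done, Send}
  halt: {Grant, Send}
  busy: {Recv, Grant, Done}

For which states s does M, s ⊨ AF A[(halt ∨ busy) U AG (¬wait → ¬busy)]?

{Check, Done, Send}

Sat(halt ∨ busy) = {Recv, Grant, Done, Send}
Sat(¬wait) = {Grant}
Sat(¬busy) = {Check, Send}
Sat(¬wait → ¬busy) = {Check, Recv, Done, Send}
AG (¬wait → ¬busy): greatest fixpoint, start Z0 = {Check, Recv, Done, Send}, keep only states in Sat with every successor in Z. Z1 = {Check, Done, Send}; fixed.
Sat(AG (¬wait → ¬busy)) = {Check, Done, Send}
A[(halt ∨ busy) U AG (¬wait → ¬busy)]: least fixpoint, start Z0 = Sat(AG (¬wait → ¬busy)) = {Check, Done, Send}, add states in Sat(halt ∨ busy) with every successor in Z. Already a fixed point.
Sat(A[(halt ∨ busy) U AG (¬wait → ¬busy)]) = {Check, Done, Send}
AF A[(halt ∨ busy) U AG (¬wait → ¬busy)]: least fixpoint, start Z0 = {Check, Done, Send}, add states with every successor in Z. Already a fixed point.
Sat(AF A[(halt ∨ busy) U AG (¬wait → ¬busy)]) = {Check, Done, Send}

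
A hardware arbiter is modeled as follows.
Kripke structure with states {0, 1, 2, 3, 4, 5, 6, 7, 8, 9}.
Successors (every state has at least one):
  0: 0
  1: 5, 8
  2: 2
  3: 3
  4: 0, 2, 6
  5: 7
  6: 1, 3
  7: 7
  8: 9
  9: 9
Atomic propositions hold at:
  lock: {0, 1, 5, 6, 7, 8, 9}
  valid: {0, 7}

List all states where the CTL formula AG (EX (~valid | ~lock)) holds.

{2, 3, 8, 9}

Sat(~valid) = {1, 2, 3, 4, 5, 6, 8, 9}
Sat(~lock) = {2, 3, 4}
Sat(~valid | ~lock) = {1, 2, 3, 4, 5, 6, 8, 9}
Sat(EX (~valid | ~lock)) = {s : some successor in {1, 2, 3, 4, 5, 6, 8, 9}} = {1, 2, 3, 4, 6, 8, 9}
AG (EX (~valid | ~lock)): greatest fixpoint, start Z0 = {1, 2, 3, 4, 6, 8, 9}, keep only states in Sat with every successor in Z. Z1 = {2, 3, 6, 8, 9}; Z2 = {2, 3, 8, 9}; fixed.
Sat(AG (EX (~valid | ~lock))) = {2, 3, 8, 9}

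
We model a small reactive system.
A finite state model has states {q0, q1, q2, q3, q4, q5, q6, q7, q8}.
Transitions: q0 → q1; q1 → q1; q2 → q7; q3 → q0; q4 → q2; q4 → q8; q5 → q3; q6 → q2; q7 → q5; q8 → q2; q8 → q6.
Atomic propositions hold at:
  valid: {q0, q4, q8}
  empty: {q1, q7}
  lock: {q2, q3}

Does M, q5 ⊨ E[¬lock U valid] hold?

No

Sat(¬lock) = {q0, q1, q4, q5, q6, q7, q8}
E[¬lock U valid]: least fixpoint, start Z0 = Sat(valid) = {q0, q4, q8}, add states in Sat(¬lock) with some successor in Z. Already a fixed point.
Sat(E[¬lock U valid]) = {q0, q4, q8}
q5 ∉ Sat(E[¬lock U valid]) = {q0, q4, q8}, so the formula does not hold at q5.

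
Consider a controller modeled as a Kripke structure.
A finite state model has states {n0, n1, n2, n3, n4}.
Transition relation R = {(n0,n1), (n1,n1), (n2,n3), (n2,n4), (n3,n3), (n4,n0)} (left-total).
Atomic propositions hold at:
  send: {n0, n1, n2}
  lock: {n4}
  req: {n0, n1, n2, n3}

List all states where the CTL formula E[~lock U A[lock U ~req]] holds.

{n2, n4}

Sat(~lock) = {n0, n1, n2, n3}
Sat(~req) = {n4}
A[lock U ~req]: least fixpoint, start Z0 = Sat(~req) = {n4}, add states in Sat(lock) with every successor in Z. Already a fixed point.
Sat(A[lock U ~req]) = {n4}
E[~lock U A[lock U ~req]]: least fixpoint, start Z0 = Sat(A[lock U ~req]) = {n4}, add states in Sat(~lock) with some successor in Z. Z1 = {n2, n4}; fixed.
Sat(E[~lock U A[lock U ~req]]) = {n2, n4}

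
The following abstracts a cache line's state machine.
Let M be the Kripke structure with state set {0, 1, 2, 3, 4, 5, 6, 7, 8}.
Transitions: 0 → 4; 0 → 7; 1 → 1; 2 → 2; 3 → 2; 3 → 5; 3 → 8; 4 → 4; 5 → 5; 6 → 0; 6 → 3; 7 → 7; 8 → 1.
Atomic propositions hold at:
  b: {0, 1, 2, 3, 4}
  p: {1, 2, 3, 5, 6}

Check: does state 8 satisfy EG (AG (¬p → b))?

Sat(¬p) = {0, 4, 7, 8}
Sat(¬p → b) = {0, 1, 2, 3, 4, 5, 6}
AG (¬p → b): greatest fixpoint, start Z0 = {0, 1, 2, 3, 4, 5, 6}, keep only states in Sat with every successor in Z. Z1 = {1, 2, 4, 5, 6}; Z2 = {1, 2, 4, 5}; fixed.
Sat(AG (¬p → b)) = {1, 2, 4, 5}
EG (AG (¬p → b)): greatest fixpoint, start Z0 = {1, 2, 4, 5}, keep only states in Sat with some successor in Z. Already a fixed point.
Sat(EG (AG (¬p → b))) = {1, 2, 4, 5}
8 ∉ Sat(EG (AG (¬p → b))) = {1, 2, 4, 5}, so the formula does not hold at 8.

No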